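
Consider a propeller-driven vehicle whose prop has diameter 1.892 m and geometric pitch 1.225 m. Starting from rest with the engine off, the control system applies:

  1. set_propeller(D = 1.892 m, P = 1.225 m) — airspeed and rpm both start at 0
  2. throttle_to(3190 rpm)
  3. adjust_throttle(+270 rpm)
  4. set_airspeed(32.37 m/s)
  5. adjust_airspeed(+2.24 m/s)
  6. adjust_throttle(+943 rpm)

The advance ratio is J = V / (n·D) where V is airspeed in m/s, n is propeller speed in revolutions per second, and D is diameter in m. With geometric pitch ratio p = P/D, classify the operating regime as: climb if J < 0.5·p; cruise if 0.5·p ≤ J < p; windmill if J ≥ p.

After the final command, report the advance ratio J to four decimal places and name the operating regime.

set_propeller: D = 1.892 m, P = 1.225 m (p = P/D = 0.647463); state ← (V=0, rpm=0)
throttle_to(3190): rpm ← 3190
adjust_throttle(+270): rpm ← 3190 +270 = 3460
set_airspeed(32.37): V ← 32.37 m/s
adjust_airspeed(+2.24): V ← 32.37 +2.24 = 34.61 m/s
adjust_throttle(+943): rpm ← 3460 +943 = 4403
final state: V = 34.61 m/s, rpm = 4403 → n = rpm/60 = 73.383333 rev/s
J = V / (n·D) = 34.61 / (73.383333 × 1.892) = 0.249277
regime bands: climb J<0.3237 | cruise [0.3237, 0.6475) | windmill J≥0.6475
J = 0.2493 → climb

J = 0.2493, regime = climb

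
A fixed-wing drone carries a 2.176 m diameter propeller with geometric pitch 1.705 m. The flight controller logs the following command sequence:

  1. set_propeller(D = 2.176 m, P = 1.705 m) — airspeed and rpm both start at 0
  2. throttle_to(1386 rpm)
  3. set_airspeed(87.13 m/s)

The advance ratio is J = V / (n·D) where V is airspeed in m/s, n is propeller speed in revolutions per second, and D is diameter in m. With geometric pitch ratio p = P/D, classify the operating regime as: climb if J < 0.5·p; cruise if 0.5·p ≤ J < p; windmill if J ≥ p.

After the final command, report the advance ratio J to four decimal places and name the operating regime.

J = 1.7334, regime = windmill

set_propeller: D = 2.176 m, P = 1.705 m (p = P/D = 0.783548); state ← (V=0, rpm=0)
throttle_to(1386): rpm ← 1386
set_airspeed(87.13): V ← 87.13 m/s
final state: V = 87.13 m/s, rpm = 1386 → n = rpm/60 = 23.100000 rev/s
J = V / (n·D) = 87.13 / (23.100000 × 2.176) = 1.733392
regime bands: climb J<0.3918 | cruise [0.3918, 0.7835) | windmill J≥0.7835
J = 1.7334 → windmill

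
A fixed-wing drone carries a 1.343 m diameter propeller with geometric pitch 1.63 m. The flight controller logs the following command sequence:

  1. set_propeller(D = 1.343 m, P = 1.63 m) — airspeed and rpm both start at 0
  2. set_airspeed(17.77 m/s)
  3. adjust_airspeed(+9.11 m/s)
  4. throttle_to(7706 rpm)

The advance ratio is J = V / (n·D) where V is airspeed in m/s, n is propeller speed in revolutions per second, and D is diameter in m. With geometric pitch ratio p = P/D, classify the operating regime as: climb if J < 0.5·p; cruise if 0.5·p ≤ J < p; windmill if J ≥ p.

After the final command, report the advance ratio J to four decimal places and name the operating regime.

J = 0.1558, regime = climb

set_propeller: D = 1.343 m, P = 1.63 m (p = P/D = 1.213701); state ← (V=0, rpm=0)
set_airspeed(17.77): V ← 17.77 m/s
adjust_airspeed(+9.11): V ← 17.77 +9.11 = 26.88 m/s
throttle_to(7706): rpm ← 7706
final state: V = 26.88 m/s, rpm = 7706 → n = rpm/60 = 128.433333 rev/s
J = V / (n·D) = 26.88 / (128.433333 × 1.343) = 0.155839
regime bands: climb J<0.6069 | cruise [0.6069, 1.2137) | windmill J≥1.2137
J = 0.1558 → climb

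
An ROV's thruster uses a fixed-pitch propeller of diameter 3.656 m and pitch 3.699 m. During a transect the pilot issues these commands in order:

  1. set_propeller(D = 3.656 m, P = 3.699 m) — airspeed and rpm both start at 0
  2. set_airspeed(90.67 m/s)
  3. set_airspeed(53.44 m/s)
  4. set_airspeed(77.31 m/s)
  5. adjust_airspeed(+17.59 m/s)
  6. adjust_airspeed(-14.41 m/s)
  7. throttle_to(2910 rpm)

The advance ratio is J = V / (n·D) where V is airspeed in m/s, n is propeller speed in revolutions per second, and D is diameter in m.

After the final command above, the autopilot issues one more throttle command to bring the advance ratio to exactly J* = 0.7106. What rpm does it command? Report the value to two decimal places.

rpm = 1858.92

set_propeller: D = 3.656 m, P = 3.699 m (p = P/D = 1.011761); state ← (V=0, rpm=0)
set_airspeed(90.67): V ← 90.67 m/s
set_airspeed(53.44): V ← 53.44 m/s
set_airspeed(77.31): V ← 77.31 m/s
adjust_airspeed(+17.59): V ← 77.31 +17.59 = 94.9 m/s
adjust_airspeed(-14.41): V ← 94.9 -14.41 = 80.49 m/s
throttle_to(2910): rpm ← 2910
final state: V = 80.49 m/s, rpm = 2910 → n = rpm/60 = 48.500000 rev/s
target J* = 0.7106; solve J* = V/(n·D) for n: n = V/(J*·D) = 80.49/(0.7106 × 3.656) = 30.982078 rev/s
rpm = 60·n = 1858.924655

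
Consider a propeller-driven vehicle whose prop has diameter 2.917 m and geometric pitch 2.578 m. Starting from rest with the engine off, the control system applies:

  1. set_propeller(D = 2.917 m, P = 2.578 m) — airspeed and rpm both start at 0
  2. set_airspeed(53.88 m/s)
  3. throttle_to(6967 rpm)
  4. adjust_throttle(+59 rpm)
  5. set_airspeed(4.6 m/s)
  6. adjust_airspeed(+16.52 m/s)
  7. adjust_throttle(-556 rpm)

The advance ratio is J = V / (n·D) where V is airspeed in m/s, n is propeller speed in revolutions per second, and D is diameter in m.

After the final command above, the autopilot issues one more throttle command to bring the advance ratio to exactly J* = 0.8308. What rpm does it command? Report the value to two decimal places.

rpm = 522.89

set_propeller: D = 2.917 m, P = 2.578 m (p = P/D = 0.883785); state ← (V=0, rpm=0)
set_airspeed(53.88): V ← 53.88 m/s
throttle_to(6967): rpm ← 6967
adjust_throttle(+59): rpm ← 6967 +59 = 7026
set_airspeed(4.6): V ← 4.6 m/s
adjust_airspeed(+16.52): V ← 4.6 +16.52 = 21.12 m/s
adjust_throttle(-556): rpm ← 7026 -556 = 6470
final state: V = 21.12 m/s, rpm = 6470 → n = rpm/60 = 107.833333 rev/s
target J* = 0.8308; solve J* = V/(n·D) for n: n = V/(J*·D) = 21.12/(0.8308 × 2.917) = 8.714872 rev/s
rpm = 60·n = 522.892301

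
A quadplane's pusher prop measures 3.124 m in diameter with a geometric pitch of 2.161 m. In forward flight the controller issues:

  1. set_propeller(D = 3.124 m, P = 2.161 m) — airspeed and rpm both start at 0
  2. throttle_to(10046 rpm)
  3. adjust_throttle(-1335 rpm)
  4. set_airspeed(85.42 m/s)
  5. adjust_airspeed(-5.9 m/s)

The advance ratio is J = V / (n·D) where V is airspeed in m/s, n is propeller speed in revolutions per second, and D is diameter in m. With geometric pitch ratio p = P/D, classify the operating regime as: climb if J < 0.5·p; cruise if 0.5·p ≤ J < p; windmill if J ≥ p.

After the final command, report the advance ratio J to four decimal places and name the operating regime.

set_propeller: D = 3.124 m, P = 2.161 m (p = P/D = 0.691741); state ← (V=0, rpm=0)
throttle_to(10046): rpm ← 10046
adjust_throttle(-1335): rpm ← 10046 -1335 = 8711
set_airspeed(85.42): V ← 85.42 m/s
adjust_airspeed(-5.9): V ← 85.42 -5.9 = 79.52 m/s
final state: V = 79.52 m/s, rpm = 8711 → n = rpm/60 = 145.183333 rev/s
J = V / (n·D) = 79.52 / (145.183333 × 3.124) = 0.175327
regime bands: climb J<0.3459 | cruise [0.3459, 0.6917) | windmill J≥0.6917
J = 0.1753 → climb

J = 0.1753, regime = climb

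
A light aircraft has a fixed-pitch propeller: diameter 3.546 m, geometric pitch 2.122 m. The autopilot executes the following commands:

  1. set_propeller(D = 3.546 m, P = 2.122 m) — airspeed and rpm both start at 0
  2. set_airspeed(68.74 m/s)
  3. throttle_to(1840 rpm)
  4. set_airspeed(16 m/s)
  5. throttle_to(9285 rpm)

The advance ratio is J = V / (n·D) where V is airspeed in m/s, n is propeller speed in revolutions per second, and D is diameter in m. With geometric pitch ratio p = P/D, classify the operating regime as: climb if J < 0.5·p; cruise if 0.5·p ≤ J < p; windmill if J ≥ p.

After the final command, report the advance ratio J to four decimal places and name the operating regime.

set_propeller: D = 3.546 m, P = 2.122 m (p = P/D = 0.598421); state ← (V=0, rpm=0)
set_airspeed(68.74): V ← 68.74 m/s
throttle_to(1840): rpm ← 1840
set_airspeed(16): V ← 16 m/s
throttle_to(9285): rpm ← 9285
final state: V = 16 m/s, rpm = 9285 → n = rpm/60 = 154.750000 rev/s
J = V / (n·D) = 16 / (154.750000 × 3.546) = 0.029158
regime bands: climb J<0.2992 | cruise [0.2992, 0.5984) | windmill J≥0.5984
J = 0.0292 → climb

J = 0.0292, regime = climb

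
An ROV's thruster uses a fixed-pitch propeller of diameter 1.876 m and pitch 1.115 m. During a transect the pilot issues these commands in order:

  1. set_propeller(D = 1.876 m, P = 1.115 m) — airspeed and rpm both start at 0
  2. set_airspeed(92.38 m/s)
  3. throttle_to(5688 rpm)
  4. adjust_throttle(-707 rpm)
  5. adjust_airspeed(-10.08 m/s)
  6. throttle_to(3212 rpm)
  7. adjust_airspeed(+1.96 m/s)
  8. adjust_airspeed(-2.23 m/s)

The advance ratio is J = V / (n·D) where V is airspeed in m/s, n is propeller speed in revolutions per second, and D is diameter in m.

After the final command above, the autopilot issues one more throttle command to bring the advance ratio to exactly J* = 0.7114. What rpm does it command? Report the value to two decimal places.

set_propeller: D = 1.876 m, P = 1.115 m (p = P/D = 0.594350); state ← (V=0, rpm=0)
set_airspeed(92.38): V ← 92.38 m/s
throttle_to(5688): rpm ← 5688
adjust_throttle(-707): rpm ← 5688 -707 = 4981
adjust_airspeed(-10.08): V ← 92.38 -10.08 = 82.3 m/s
throttle_to(3212): rpm ← 3212
adjust_airspeed(+1.96): V ← 82.3 +1.96 = 84.26 m/s
adjust_airspeed(-2.23): V ← 84.26 -2.23 = 82.03 m/s
final state: V = 82.03 m/s, rpm = 3212 → n = rpm/60 = 53.533333 rev/s
target J* = 0.7114; solve J* = V/(n·D) for n: n = V/(J*·D) = 82.03/(0.7114 × 1.876) = 61.464735 rev/s
rpm = 60·n = 3687.884126

rpm = 3687.88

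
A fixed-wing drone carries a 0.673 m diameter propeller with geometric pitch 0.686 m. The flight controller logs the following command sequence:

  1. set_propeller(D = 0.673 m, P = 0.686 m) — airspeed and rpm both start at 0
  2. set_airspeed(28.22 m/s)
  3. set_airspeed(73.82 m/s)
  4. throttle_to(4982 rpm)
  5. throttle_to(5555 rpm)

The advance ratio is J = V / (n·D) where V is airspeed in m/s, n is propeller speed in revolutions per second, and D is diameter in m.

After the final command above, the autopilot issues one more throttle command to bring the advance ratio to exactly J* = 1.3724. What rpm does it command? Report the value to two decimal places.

set_propeller: D = 0.673 m, P = 0.686 m (p = P/D = 1.019316); state ← (V=0, rpm=0)
set_airspeed(28.22): V ← 28.22 m/s
set_airspeed(73.82): V ← 73.82 m/s
throttle_to(4982): rpm ← 4982
throttle_to(5555): rpm ← 5555
final state: V = 73.82 m/s, rpm = 5555 → n = rpm/60 = 92.583333 rev/s
target J* = 1.3724; solve J* = V/(n·D) for n: n = V/(J*·D) = 73.82/(1.3724 × 0.673) = 79.924194 rev/s
rpm = 60·n = 4795.451662

rpm = 4795.45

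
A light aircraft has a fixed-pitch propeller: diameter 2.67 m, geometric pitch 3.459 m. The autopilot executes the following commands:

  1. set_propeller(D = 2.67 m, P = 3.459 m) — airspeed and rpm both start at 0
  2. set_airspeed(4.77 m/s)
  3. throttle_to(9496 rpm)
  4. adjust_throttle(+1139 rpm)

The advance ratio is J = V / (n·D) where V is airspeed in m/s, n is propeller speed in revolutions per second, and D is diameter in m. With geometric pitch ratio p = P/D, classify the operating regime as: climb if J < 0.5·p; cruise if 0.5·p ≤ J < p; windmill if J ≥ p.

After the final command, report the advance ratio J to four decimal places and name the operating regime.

J = 0.0101, regime = climb

set_propeller: D = 2.67 m, P = 3.459 m (p = P/D = 1.295506); state ← (V=0, rpm=0)
set_airspeed(4.77): V ← 4.77 m/s
throttle_to(9496): rpm ← 9496
adjust_throttle(+1139): rpm ← 9496 +1139 = 10635
final state: V = 4.77 m/s, rpm = 10635 → n = rpm/60 = 177.250000 rev/s
J = V / (n·D) = 4.77 / (177.250000 × 2.67) = 0.010079
regime bands: climb J<0.6478 | cruise [0.6478, 1.2955) | windmill J≥1.2955
J = 0.0101 → climb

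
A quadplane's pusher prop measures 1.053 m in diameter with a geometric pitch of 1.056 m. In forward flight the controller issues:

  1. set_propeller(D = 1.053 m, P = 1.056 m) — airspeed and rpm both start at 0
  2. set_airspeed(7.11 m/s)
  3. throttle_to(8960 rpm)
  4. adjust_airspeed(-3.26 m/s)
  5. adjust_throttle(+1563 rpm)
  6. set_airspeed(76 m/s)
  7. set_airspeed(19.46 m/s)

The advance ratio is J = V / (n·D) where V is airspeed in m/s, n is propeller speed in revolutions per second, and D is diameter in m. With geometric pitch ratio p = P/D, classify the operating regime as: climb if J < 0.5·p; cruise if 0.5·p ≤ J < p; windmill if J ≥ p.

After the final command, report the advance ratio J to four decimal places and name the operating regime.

J = 0.1054, regime = climb

set_propeller: D = 1.053 m, P = 1.056 m (p = P/D = 1.002849); state ← (V=0, rpm=0)
set_airspeed(7.11): V ← 7.11 m/s
throttle_to(8960): rpm ← 8960
adjust_airspeed(-3.26): V ← 7.11 -3.26 = 3.85 m/s
adjust_throttle(+1563): rpm ← 8960 +1563 = 10523
set_airspeed(76): V ← 76 m/s
set_airspeed(19.46): V ← 19.46 m/s
final state: V = 19.46 m/s, rpm = 10523 → n = rpm/60 = 175.383333 rev/s
J = V / (n·D) = 19.46 / (175.383333 × 1.053) = 0.105372
regime bands: climb J<0.5014 | cruise [0.5014, 1.0028) | windmill J≥1.0028
J = 0.1054 → climb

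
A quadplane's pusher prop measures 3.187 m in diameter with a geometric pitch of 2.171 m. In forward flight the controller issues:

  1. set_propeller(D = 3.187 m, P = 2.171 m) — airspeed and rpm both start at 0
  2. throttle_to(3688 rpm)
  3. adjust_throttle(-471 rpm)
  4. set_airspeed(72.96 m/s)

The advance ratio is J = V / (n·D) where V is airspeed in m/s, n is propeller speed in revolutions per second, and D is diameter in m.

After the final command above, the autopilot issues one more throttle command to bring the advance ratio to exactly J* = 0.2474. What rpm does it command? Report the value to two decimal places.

set_propeller: D = 3.187 m, P = 2.171 m (p = P/D = 0.681205); state ← (V=0, rpm=0)
throttle_to(3688): rpm ← 3688
adjust_throttle(-471): rpm ← 3688 -471 = 3217
set_airspeed(72.96): V ← 72.96 m/s
final state: V = 72.96 m/s, rpm = 3217 → n = rpm/60 = 53.616667 rev/s
target J* = 0.2474; solve J* = V/(n·D) for n: n = V/(J*·D) = 72.96/(0.2474 × 3.187) = 92.534369 rev/s
rpm = 60·n = 5552.062124

rpm = 5552.06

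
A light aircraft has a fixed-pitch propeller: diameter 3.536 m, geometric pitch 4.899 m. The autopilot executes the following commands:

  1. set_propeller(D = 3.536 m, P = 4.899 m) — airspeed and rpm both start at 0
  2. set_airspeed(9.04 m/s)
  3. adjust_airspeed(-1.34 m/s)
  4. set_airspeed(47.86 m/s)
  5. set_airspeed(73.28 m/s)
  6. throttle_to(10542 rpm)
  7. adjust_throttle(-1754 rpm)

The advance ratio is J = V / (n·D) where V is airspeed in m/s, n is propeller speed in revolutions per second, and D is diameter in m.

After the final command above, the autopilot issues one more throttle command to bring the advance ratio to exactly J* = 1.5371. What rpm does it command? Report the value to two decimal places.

set_propeller: D = 3.536 m, P = 4.899 m (p = P/D = 1.385464); state ← (V=0, rpm=0)
set_airspeed(9.04): V ← 9.04 m/s
adjust_airspeed(-1.34): V ← 9.04 -1.34 = 7.7 m/s
set_airspeed(47.86): V ← 47.86 m/s
set_airspeed(73.28): V ← 73.28 m/s
throttle_to(10542): rpm ← 10542
adjust_throttle(-1754): rpm ← 10542 -1754 = 8788
final state: V = 73.28 m/s, rpm = 8788 → n = rpm/60 = 146.466667 rev/s
target J* = 1.5371; solve J* = V/(n·D) for n: n = V/(J*·D) = 73.28/(1.5371 × 3.536) = 13.482520 rev/s
rpm = 60·n = 808.951216

rpm = 808.95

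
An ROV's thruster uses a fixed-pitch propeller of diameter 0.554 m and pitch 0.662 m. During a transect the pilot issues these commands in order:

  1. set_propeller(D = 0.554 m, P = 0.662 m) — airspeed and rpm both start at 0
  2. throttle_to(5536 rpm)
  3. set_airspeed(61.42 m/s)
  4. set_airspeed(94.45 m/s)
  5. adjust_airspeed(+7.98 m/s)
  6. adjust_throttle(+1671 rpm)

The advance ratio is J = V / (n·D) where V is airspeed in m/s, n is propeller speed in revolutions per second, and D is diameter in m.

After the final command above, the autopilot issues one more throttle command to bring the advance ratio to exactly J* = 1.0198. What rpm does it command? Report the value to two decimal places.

rpm = 10878.12

set_propeller: D = 0.554 m, P = 0.662 m (p = P/D = 1.194946); state ← (V=0, rpm=0)
throttle_to(5536): rpm ← 5536
set_airspeed(61.42): V ← 61.42 m/s
set_airspeed(94.45): V ← 94.45 m/s
adjust_airspeed(+7.98): V ← 94.45 +7.98 = 102.43 m/s
adjust_throttle(+1671): rpm ← 5536 +1671 = 7207
final state: V = 102.43 m/s, rpm = 7207 → n = rpm/60 = 120.116667 rev/s
target J* = 1.0198; solve J* = V/(n·D) for n: n = V/(J*·D) = 102.43/(1.0198 × 0.554) = 181.301919 rev/s
rpm = 60·n = 10878.115126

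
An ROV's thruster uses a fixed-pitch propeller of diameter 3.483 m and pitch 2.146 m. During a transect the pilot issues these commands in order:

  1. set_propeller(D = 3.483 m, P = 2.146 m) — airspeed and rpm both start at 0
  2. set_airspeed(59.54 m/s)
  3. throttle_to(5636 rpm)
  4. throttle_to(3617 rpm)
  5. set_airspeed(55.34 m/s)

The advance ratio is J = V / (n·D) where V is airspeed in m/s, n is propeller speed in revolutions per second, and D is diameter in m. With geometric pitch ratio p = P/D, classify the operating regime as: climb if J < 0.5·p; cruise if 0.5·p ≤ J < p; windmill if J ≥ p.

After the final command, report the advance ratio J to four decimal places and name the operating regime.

set_propeller: D = 3.483 m, P = 2.146 m (p = P/D = 0.616136); state ← (V=0, rpm=0)
set_airspeed(59.54): V ← 59.54 m/s
throttle_to(5636): rpm ← 5636
throttle_to(3617): rpm ← 3617
set_airspeed(55.34): V ← 55.34 m/s
final state: V = 55.34 m/s, rpm = 3617 → n = rpm/60 = 60.283333 rev/s
J = V / (n·D) = 55.34 / (60.283333 × 3.483) = 0.263565
regime bands: climb J<0.3081 | cruise [0.3081, 0.6161) | windmill J≥0.6161
J = 0.2636 → climb

J = 0.2636, regime = climb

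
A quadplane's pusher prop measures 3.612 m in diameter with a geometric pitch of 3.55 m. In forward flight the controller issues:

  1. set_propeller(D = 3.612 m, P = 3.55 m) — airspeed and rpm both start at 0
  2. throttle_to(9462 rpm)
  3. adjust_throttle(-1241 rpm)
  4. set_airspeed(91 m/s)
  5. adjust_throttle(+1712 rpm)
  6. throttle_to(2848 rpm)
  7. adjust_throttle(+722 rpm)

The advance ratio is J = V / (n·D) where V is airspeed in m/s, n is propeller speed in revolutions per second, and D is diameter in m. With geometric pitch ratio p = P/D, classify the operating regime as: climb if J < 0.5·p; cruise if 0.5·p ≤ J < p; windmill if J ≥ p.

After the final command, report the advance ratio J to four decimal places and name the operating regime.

J = 0.4234, regime = climb

set_propeller: D = 3.612 m, P = 3.55 m (p = P/D = 0.982835); state ← (V=0, rpm=0)
throttle_to(9462): rpm ← 9462
adjust_throttle(-1241): rpm ← 9462 -1241 = 8221
set_airspeed(91): V ← 91 m/s
adjust_throttle(+1712): rpm ← 8221 +1712 = 9933
throttle_to(2848): rpm ← 2848
adjust_throttle(+722): rpm ← 2848 +722 = 3570
final state: V = 91 m/s, rpm = 3570 → n = rpm/60 = 59.500000 rev/s
J = V / (n·D) = 91 / (59.500000 × 3.612) = 0.423425
regime bands: climb J<0.4914 | cruise [0.4914, 0.9828) | windmill J≥0.9828
J = 0.4234 → climb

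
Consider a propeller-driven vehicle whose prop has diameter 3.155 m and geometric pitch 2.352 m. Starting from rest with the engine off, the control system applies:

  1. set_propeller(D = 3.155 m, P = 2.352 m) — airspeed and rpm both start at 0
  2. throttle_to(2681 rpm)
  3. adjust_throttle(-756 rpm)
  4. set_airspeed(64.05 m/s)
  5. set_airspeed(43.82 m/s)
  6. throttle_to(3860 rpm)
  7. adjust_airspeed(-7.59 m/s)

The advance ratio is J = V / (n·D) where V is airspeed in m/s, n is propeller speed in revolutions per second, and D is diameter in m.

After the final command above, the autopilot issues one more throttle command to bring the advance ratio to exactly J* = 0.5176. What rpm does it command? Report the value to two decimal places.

set_propeller: D = 3.155 m, P = 2.352 m (p = P/D = 0.745483); state ← (V=0, rpm=0)
throttle_to(2681): rpm ← 2681
adjust_throttle(-756): rpm ← 2681 -756 = 1925
set_airspeed(64.05): V ← 64.05 m/s
set_airspeed(43.82): V ← 43.82 m/s
throttle_to(3860): rpm ← 3860
adjust_airspeed(-7.59): V ← 43.82 -7.59 = 36.23 m/s
final state: V = 36.23 m/s, rpm = 3860 → n = rpm/60 = 64.333333 rev/s
target J* = 0.5176; solve J* = V/(n·D) for n: n = V/(J*·D) = 36.23/(0.5176 × 3.155) = 22.185780 rev/s
rpm = 60·n = 1331.146802

rpm = 1331.15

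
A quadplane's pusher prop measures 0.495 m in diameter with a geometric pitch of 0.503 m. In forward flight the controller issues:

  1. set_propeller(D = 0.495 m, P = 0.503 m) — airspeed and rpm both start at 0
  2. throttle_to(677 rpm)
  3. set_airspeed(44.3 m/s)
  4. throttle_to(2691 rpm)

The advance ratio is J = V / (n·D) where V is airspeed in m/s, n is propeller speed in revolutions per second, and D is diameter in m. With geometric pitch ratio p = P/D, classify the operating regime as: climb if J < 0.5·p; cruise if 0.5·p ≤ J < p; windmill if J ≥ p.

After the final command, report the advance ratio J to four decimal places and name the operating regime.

set_propeller: D = 0.495 m, P = 0.503 m (p = P/D = 1.016162); state ← (V=0, rpm=0)
throttle_to(677): rpm ← 677
set_airspeed(44.3): V ← 44.3 m/s
throttle_to(2691): rpm ← 2691
final state: V = 44.3 m/s, rpm = 2691 → n = rpm/60 = 44.850000 rev/s
J = V / (n·D) = 44.3 / (44.850000 × 0.495) = 1.995428
regime bands: climb J<0.5081 | cruise [0.5081, 1.0162) | windmill J≥1.0162
J = 1.9954 → windmill

J = 1.9954, regime = windmill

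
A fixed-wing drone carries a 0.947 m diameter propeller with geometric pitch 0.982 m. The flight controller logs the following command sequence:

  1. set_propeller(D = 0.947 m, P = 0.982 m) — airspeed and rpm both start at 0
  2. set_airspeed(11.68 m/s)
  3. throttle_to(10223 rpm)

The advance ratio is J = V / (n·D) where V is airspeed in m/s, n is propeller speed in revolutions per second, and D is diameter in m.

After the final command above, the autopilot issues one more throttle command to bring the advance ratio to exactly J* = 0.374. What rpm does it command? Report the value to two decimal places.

rpm = 1978.67

set_propeller: D = 0.947 m, P = 0.982 m (p = P/D = 1.036959); state ← (V=0, rpm=0)
set_airspeed(11.68): V ← 11.68 m/s
throttle_to(10223): rpm ← 10223
final state: V = 11.68 m/s, rpm = 10223 → n = rpm/60 = 170.383333 rev/s
target J* = 0.374; solve J* = V/(n·D) for n: n = V/(J*·D) = 11.68/(0.374 × 0.947) = 32.977768 rev/s
rpm = 60·n = 1978.666094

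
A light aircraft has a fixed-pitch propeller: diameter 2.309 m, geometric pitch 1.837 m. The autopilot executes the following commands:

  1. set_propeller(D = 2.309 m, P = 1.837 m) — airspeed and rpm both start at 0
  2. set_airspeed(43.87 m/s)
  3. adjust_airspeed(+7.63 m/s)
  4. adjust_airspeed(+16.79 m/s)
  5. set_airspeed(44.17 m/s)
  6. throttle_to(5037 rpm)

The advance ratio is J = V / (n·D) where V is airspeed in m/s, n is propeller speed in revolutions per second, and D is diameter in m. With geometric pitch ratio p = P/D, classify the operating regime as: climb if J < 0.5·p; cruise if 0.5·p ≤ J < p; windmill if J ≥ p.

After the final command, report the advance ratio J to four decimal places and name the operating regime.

set_propeller: D = 2.309 m, P = 1.837 m (p = P/D = 0.795583); state ← (V=0, rpm=0)
set_airspeed(43.87): V ← 43.87 m/s
adjust_airspeed(+7.63): V ← 43.87 +7.63 = 51.5 m/s
adjust_airspeed(+16.79): V ← 51.5 +16.79 = 68.29 m/s
set_airspeed(44.17): V ← 44.17 m/s
throttle_to(5037): rpm ← 5037
final state: V = 44.17 m/s, rpm = 5037 → n = rpm/60 = 83.950000 rev/s
J = V / (n·D) = 44.17 / (83.950000 × 2.309) = 0.227868
regime bands: climb J<0.3978 | cruise [0.3978, 0.7956) | windmill J≥0.7956
J = 0.2279 → climb

J = 0.2279, regime = climb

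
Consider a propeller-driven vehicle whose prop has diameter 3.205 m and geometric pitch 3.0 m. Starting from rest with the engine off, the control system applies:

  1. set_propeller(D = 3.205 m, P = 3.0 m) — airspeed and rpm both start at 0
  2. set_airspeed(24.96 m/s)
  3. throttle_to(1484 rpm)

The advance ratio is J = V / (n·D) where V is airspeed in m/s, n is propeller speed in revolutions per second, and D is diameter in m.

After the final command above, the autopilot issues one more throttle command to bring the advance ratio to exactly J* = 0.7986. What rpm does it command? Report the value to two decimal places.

rpm = 585.11

set_propeller: D = 3.205 m, P = 3.0 m (p = P/D = 0.936037); state ← (V=0, rpm=0)
set_airspeed(24.96): V ← 24.96 m/s
throttle_to(1484): rpm ← 1484
final state: V = 24.96 m/s, rpm = 1484 → n = rpm/60 = 24.733333 rev/s
target J* = 0.7986; solve J* = V/(n·D) for n: n = V/(J*·D) = 24.96/(0.7986 × 3.205) = 9.751855 rev/s
rpm = 60·n = 585.111308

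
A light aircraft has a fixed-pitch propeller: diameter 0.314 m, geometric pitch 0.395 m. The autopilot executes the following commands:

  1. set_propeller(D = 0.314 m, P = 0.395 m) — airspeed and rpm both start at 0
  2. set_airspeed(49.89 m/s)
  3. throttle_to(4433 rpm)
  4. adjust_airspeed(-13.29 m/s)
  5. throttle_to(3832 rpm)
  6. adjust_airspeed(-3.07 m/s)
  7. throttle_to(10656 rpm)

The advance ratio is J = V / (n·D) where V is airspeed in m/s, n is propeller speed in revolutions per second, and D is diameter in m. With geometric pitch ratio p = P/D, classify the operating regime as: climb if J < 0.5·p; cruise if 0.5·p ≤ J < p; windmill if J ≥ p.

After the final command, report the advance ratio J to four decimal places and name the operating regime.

set_propeller: D = 0.314 m, P = 0.395 m (p = P/D = 1.257962); state ← (V=0, rpm=0)
set_airspeed(49.89): V ← 49.89 m/s
throttle_to(4433): rpm ← 4433
adjust_airspeed(-13.29): V ← 49.89 -13.29 = 36.6 m/s
throttle_to(3832): rpm ← 3832
adjust_airspeed(-3.07): V ← 36.6 -3.07 = 33.53 m/s
throttle_to(10656): rpm ← 10656
final state: V = 33.53 m/s, rpm = 10656 → n = rpm/60 = 177.600000 rev/s
J = V / (n·D) = 33.53 / (177.600000 × 0.314) = 0.601258
regime bands: climb J<0.6290 | cruise [0.6290, 1.2580) | windmill J≥1.2580
J = 0.6013 → climb

J = 0.6013, regime = climb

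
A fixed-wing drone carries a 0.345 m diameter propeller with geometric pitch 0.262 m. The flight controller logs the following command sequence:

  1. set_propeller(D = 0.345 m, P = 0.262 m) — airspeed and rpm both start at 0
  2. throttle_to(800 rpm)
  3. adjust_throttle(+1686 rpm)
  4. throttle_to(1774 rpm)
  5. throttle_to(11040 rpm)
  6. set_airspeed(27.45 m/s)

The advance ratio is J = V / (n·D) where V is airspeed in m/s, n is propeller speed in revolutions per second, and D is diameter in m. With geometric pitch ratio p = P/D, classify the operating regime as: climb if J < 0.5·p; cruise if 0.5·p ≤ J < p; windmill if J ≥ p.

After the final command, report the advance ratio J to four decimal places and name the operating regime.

set_propeller: D = 0.345 m, P = 0.262 m (p = P/D = 0.759420); state ← (V=0, rpm=0)
throttle_to(800): rpm ← 800
adjust_throttle(+1686): rpm ← 800 +1686 = 2486
throttle_to(1774): rpm ← 1774
throttle_to(11040): rpm ← 11040
set_airspeed(27.45): V ← 27.45 m/s
final state: V = 27.45 m/s, rpm = 11040 → n = rpm/60 = 184.000000 rev/s
J = V / (n·D) = 27.45 / (184.000000 × 0.345) = 0.432420
regime bands: climb J<0.3797 | cruise [0.3797, 0.7594) | windmill J≥0.7594
J = 0.4324 → cruise

J = 0.4324, regime = cruise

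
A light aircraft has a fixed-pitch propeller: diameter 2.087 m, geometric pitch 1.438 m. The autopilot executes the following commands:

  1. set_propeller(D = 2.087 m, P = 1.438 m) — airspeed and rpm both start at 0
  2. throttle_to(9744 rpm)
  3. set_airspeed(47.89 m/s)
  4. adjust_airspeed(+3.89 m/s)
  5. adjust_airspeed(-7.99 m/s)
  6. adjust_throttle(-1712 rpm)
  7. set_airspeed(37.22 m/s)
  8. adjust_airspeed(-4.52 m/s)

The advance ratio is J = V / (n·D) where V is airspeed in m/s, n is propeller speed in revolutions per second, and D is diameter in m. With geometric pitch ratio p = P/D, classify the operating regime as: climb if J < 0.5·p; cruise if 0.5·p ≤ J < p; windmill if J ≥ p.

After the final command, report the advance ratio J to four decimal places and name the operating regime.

set_propeller: D = 2.087 m, P = 1.438 m (p = P/D = 0.689027); state ← (V=0, rpm=0)
throttle_to(9744): rpm ← 9744
set_airspeed(47.89): V ← 47.89 m/s
adjust_airspeed(+3.89): V ← 47.89 +3.89 = 51.78 m/s
adjust_airspeed(-7.99): V ← 51.78 -7.99 = 43.79 m/s
adjust_throttle(-1712): rpm ← 9744 -1712 = 8032
set_airspeed(37.22): V ← 37.22 m/s
adjust_airspeed(-4.52): V ← 37.22 -4.52 = 32.7 m/s
final state: V = 32.7 m/s, rpm = 8032 → n = rpm/60 = 133.866667 rev/s
J = V / (n·D) = 32.7 / (133.866667 × 2.087) = 0.117045
regime bands: climb J<0.3445 | cruise [0.3445, 0.6890) | windmill J≥0.6890
J = 0.1170 → climb

J = 0.1170, regime = climb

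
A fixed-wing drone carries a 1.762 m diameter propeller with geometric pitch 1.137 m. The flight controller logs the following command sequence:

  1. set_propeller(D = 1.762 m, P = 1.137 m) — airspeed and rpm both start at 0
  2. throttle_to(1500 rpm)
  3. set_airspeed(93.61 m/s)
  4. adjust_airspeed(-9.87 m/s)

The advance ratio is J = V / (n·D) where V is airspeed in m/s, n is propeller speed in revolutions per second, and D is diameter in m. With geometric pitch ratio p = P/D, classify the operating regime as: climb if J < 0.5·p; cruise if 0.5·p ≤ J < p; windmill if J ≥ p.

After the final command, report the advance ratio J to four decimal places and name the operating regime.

set_propeller: D = 1.762 m, P = 1.137 m (p = P/D = 0.645289); state ← (V=0, rpm=0)
throttle_to(1500): rpm ← 1500
set_airspeed(93.61): V ← 93.61 m/s
adjust_airspeed(-9.87): V ← 93.61 -9.87 = 83.74 m/s
final state: V = 83.74 m/s, rpm = 1500 → n = rpm/60 = 25.000000 rev/s
J = V / (n·D) = 83.74 / (25.000000 × 1.762) = 1.901022
regime bands: climb J<0.3226 | cruise [0.3226, 0.6453) | windmill J≥0.6453
J = 1.9010 → windmill

J = 1.9010, regime = windmill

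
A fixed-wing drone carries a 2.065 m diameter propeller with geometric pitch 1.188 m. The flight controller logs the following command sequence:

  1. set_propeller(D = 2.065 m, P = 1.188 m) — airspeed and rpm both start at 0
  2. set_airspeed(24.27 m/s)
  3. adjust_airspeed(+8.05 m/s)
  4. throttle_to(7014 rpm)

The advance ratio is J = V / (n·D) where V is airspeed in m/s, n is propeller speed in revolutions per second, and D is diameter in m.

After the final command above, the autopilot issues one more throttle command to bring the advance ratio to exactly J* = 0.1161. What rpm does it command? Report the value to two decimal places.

rpm = 8088.54

set_propeller: D = 2.065 m, P = 1.188 m (p = P/D = 0.575303); state ← (V=0, rpm=0)
set_airspeed(24.27): V ← 24.27 m/s
adjust_airspeed(+8.05): V ← 24.27 +8.05 = 32.32 m/s
throttle_to(7014): rpm ← 7014
final state: V = 32.32 m/s, rpm = 7014 → n = rpm/60 = 116.900000 rev/s
target J* = 0.1161; solve J* = V/(n·D) for n: n = V/(J*·D) = 32.32/(0.1161 × 2.065) = 134.809059 rev/s
rpm = 60·n = 8088.543524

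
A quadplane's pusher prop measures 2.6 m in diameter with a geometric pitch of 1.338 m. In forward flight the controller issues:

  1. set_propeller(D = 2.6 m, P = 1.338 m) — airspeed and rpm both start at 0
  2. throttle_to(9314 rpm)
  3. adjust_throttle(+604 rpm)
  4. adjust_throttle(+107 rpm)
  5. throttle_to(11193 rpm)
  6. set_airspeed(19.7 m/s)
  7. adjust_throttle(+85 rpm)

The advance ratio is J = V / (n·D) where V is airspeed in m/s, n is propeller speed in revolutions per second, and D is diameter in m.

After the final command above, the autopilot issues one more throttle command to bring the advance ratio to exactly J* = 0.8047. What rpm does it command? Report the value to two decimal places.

rpm = 564.95

set_propeller: D = 2.6 m, P = 1.338 m (p = P/D = 0.514615); state ← (V=0, rpm=0)
throttle_to(9314): rpm ← 9314
adjust_throttle(+604): rpm ← 9314 +604 = 9918
adjust_throttle(+107): rpm ← 9918 +107 = 10025
throttle_to(11193): rpm ← 11193
set_airspeed(19.7): V ← 19.7 m/s
adjust_throttle(+85): rpm ← 11193 +85 = 11278
final state: V = 19.7 m/s, rpm = 11278 → n = rpm/60 = 187.966667 rev/s
target J* = 0.8047; solve J* = V/(n·D) for n: n = V/(J*·D) = 19.7/(0.8047 × 2.6) = 9.415836 rev/s
rpm = 60·n = 564.950149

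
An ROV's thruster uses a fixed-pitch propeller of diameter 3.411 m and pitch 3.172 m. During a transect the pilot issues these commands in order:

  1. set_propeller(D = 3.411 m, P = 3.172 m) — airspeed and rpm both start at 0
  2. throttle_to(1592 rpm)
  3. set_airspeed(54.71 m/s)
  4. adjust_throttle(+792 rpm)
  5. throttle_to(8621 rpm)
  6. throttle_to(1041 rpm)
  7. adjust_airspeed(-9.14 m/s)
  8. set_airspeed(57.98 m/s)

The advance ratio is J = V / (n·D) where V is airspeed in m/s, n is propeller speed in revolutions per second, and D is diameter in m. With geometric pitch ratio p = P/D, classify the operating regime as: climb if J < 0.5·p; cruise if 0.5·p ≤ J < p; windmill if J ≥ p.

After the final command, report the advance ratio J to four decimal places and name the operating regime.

set_propeller: D = 3.411 m, P = 3.172 m (p = P/D = 0.929933); state ← (V=0, rpm=0)
throttle_to(1592): rpm ← 1592
set_airspeed(54.71): V ← 54.71 m/s
adjust_throttle(+792): rpm ← 1592 +792 = 2384
throttle_to(8621): rpm ← 8621
throttle_to(1041): rpm ← 1041
adjust_airspeed(-9.14): V ← 54.71 -9.14 = 45.57 m/s
set_airspeed(57.98): V ← 57.98 m/s
final state: V = 57.98 m/s, rpm = 1041 → n = rpm/60 = 17.350000 rev/s
J = V / (n·D) = 57.98 / (17.350000 × 3.411) = 0.979709
regime bands: climb J<0.4650 | cruise [0.4650, 0.9299) | windmill J≥0.9299
J = 0.9797 → windmill

J = 0.9797, regime = windmill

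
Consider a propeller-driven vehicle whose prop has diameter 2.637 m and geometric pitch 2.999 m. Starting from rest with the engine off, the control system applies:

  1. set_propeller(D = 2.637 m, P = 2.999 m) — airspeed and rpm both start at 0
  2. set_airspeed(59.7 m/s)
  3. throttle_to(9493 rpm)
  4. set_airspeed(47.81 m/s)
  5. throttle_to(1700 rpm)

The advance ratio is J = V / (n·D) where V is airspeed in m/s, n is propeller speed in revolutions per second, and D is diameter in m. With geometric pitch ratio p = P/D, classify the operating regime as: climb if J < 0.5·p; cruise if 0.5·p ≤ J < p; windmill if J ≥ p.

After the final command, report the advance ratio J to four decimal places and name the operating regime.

J = 0.6399, regime = cruise

set_propeller: D = 2.637 m, P = 2.999 m (p = P/D = 1.137277); state ← (V=0, rpm=0)
set_airspeed(59.7): V ← 59.7 m/s
throttle_to(9493): rpm ← 9493
set_airspeed(47.81): V ← 47.81 m/s
throttle_to(1700): rpm ← 1700
final state: V = 47.81 m/s, rpm = 1700 → n = rpm/60 = 28.333333 rev/s
J = V / (n·D) = 47.81 / (28.333333 × 2.637) = 0.639898
regime bands: climb J<0.5686 | cruise [0.5686, 1.1373) | windmill J≥1.1373
J = 0.6399 → cruise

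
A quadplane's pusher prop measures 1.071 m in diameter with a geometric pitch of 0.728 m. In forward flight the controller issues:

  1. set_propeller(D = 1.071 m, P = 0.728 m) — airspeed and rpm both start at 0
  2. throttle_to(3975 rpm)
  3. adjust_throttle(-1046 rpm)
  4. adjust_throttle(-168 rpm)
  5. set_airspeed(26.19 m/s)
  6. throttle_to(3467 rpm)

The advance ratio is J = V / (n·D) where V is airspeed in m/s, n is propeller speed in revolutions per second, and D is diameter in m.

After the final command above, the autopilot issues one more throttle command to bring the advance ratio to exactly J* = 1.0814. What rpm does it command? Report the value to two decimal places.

set_propeller: D = 1.071 m, P = 0.728 m (p = P/D = 0.679739); state ← (V=0, rpm=0)
throttle_to(3975): rpm ← 3975
adjust_throttle(-1046): rpm ← 3975 -1046 = 2929
adjust_throttle(-168): rpm ← 2929 -168 = 2761
set_airspeed(26.19): V ← 26.19 m/s
throttle_to(3467): rpm ← 3467
final state: V = 26.19 m/s, rpm = 3467 → n = rpm/60 = 57.783333 rev/s
target J* = 1.0814; solve J* = V/(n·D) for n: n = V/(J*·D) = 26.19/(1.0814 × 1.071) = 22.613077 rev/s
rpm = 60·n = 1356.784622

rpm = 1356.78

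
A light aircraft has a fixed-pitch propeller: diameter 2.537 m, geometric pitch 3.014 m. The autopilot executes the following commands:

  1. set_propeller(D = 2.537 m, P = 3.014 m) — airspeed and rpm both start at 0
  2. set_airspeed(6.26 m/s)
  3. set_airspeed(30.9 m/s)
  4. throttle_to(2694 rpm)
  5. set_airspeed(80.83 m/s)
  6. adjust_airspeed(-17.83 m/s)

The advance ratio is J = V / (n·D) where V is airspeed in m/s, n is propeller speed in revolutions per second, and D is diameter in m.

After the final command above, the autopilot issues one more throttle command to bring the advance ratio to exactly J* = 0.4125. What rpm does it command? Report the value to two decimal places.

rpm = 3612.00

set_propeller: D = 2.537 m, P = 3.014 m (p = P/D = 1.188017); state ← (V=0, rpm=0)
set_airspeed(6.26): V ← 6.26 m/s
set_airspeed(30.9): V ← 30.9 m/s
throttle_to(2694): rpm ← 2694
set_airspeed(80.83): V ← 80.83 m/s
adjust_airspeed(-17.83): V ← 80.83 -17.83 = 63 m/s
final state: V = 63 m/s, rpm = 2694 → n = rpm/60 = 44.900000 rev/s
target J* = 0.4125; solve J* = V/(n·D) for n: n = V/(J*·D) = 63/(0.4125 × 2.537) = 60.199950 rev/s
rpm = 60·n = 3611.996990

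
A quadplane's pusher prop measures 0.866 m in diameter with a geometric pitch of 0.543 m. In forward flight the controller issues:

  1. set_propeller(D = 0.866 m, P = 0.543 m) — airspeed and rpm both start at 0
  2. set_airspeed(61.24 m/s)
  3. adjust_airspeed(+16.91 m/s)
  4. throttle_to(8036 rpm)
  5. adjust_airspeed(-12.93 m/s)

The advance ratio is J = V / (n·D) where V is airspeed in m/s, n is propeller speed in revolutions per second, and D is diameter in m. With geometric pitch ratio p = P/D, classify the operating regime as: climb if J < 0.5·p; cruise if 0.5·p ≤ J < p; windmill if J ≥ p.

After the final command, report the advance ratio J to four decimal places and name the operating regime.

J = 0.5623, regime = cruise

set_propeller: D = 0.866 m, P = 0.543 m (p = P/D = 0.627021); state ← (V=0, rpm=0)
set_airspeed(61.24): V ← 61.24 m/s
adjust_airspeed(+16.91): V ← 61.24 +16.91 = 78.15 m/s
throttle_to(8036): rpm ← 8036
adjust_airspeed(-12.93): V ← 78.15 -12.93 = 65.22 m/s
final state: V = 65.22 m/s, rpm = 8036 → n = rpm/60 = 133.933333 rev/s
J = V / (n·D) = 65.22 / (133.933333 × 0.866) = 0.562308
regime bands: climb J<0.3135 | cruise [0.3135, 0.6270) | windmill J≥0.6270
J = 0.5623 → cruise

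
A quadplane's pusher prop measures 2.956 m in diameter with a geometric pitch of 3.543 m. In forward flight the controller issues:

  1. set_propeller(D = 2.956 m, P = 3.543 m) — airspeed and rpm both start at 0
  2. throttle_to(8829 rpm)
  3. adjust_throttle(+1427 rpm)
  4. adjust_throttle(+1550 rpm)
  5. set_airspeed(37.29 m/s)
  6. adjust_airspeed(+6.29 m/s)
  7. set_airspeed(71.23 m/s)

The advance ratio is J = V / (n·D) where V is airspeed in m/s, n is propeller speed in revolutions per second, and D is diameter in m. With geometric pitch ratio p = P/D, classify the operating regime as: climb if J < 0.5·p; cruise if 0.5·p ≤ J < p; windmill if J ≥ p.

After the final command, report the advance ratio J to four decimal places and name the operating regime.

J = 0.1225, regime = climb

set_propeller: D = 2.956 m, P = 3.543 m (p = P/D = 1.198579); state ← (V=0, rpm=0)
throttle_to(8829): rpm ← 8829
adjust_throttle(+1427): rpm ← 8829 +1427 = 10256
adjust_throttle(+1550): rpm ← 10256 +1550 = 11806
set_airspeed(37.29): V ← 37.29 m/s
adjust_airspeed(+6.29): V ← 37.29 +6.29 = 43.58 m/s
set_airspeed(71.23): V ← 71.23 m/s
final state: V = 71.23 m/s, rpm = 11806 → n = rpm/60 = 196.766667 rev/s
J = V / (n·D) = 71.23 / (196.766667 × 2.956) = 0.122464
regime bands: climb J<0.5993 | cruise [0.5993, 1.1986) | windmill J≥1.1986
J = 0.1225 → climb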